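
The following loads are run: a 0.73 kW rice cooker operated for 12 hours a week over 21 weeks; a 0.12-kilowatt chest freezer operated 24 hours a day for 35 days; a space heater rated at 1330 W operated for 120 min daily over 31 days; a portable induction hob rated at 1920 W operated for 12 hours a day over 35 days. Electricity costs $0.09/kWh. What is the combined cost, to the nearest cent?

rice cooker: Runtime = 12 h/week × 21 weeks = 252 h
rice cooker: 0.73 kW × 252 h = 183.96 kWh
chest freezer: Runtime = 24 h × 35 = 840 h
chest freezer: 0.12 kW × 840 h = 100.8 kWh
space heater: Runtime = 120 min × 31 = 3720 min = 62 h
space heater: 1.33 kW × 62 h = 82.46 kWh
portable induction hob: Runtime = 12 h/day × 35 days = 420 h
portable induction hob: 1.92 kW × 420 h = 806.4 kWh
Total energy = 1173.62 kWh
Cost = 1173.62 × $0.09 = $105.63

$105.63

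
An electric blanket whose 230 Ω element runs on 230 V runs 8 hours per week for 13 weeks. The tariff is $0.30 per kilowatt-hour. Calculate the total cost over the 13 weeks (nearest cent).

$7.18

Power = V²/R = 230²/230 = 230 W = 0.23 kW
Runtime = 8 h/week × 13 weeks = 104 h
Energy = 0.23 kW × 104 h = 23.92 kWh
Cost = 23.92 kWh × $0.30/kWh = $7.18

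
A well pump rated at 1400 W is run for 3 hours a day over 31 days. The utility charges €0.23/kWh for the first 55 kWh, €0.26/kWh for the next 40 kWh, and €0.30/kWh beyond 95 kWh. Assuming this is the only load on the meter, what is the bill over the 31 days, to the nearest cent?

€33.61

Runtime = 3 h/day × 31 days = 93 h
Energy = 1.4 kW × 93 h = 130.2 kWh
Tier 1 (0–55 kWh): 55 × €0.23 = €12.65
Tier 2 (55–95 kWh): 40 × €0.26 = €10.4
Above 95 kWh: 35.2 × €0.30 = €10.56
Bill = €33.61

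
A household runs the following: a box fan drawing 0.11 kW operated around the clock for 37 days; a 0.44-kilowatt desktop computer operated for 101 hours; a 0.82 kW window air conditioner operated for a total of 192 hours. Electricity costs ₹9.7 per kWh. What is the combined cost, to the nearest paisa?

box fan: Runtime = 24 h × 37 = 888 h
box fan: 0.11 kW × 888 h = 97.68 kWh
desktop computer: 0.44 kW × 101 h = 44.44 kWh
window air conditioner: 0.82 kW × 192 h = 157.44 kWh
Total energy = 299.56 kWh
Cost = 299.56 × ₹9.7 = ₹2905.73

₹2905.73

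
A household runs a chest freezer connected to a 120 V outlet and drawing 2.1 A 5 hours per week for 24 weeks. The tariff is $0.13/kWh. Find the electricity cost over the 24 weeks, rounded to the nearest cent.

Power = 2.1 A × 120 V = 252 W = 0.252 kW
Runtime = 5 h/week × 24 weeks = 120 h
Energy = 0.252 kW × 120 h = 30.24 kWh
Cost = 30.24 kWh × $0.13/kWh = $3.93

$3.93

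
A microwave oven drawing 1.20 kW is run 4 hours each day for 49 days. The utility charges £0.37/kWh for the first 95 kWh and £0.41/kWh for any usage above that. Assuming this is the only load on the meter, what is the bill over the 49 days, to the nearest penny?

£92.63

Runtime = 4 h/day × 49 days = 196 h
Energy = 1.2 kW × 196 h = 235.2 kWh
Tier 1 (0–95 kWh): 95 × £0.37 = £35.15
Above 95 kWh: 140.2 × £0.41 = £57.482
Bill = £92.63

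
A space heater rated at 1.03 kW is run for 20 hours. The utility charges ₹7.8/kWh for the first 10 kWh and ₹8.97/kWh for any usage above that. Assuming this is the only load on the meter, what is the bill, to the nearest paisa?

Energy = 1.03 kW × 20 h = 20.6 kWh
Tier 1 (0–10 kWh): 10 × ₹7.8 = ₹78
Above 10 kWh: 10.6 × ₹8.97 = ₹95.082
Bill = ₹173.08

₹173.08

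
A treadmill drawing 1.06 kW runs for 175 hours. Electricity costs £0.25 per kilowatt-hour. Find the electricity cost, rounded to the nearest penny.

£46.38

Energy = 1.06 kW × 175 h = 185.5 kWh
Cost = 185.5 kWh × £0.25/kWh = £46.38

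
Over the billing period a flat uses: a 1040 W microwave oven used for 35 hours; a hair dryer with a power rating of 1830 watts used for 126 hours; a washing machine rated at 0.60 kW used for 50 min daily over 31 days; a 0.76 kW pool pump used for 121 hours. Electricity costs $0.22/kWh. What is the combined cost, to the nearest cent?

microwave oven: 1.04 kW × 35 h = 36.4 kWh
hair dryer: 1.83 kW × 126 h = 230.58 kWh
washing machine: Runtime = 50 min × 31 = 1550 min = 25.833333… h
washing machine: 0.6 kW × 25.833333… h = 15.5 kWh
pool pump: 0.76 kW × 121 h = 91.96 kWh
Total energy = 374.44 kWh
Cost = 374.44 × $0.22 = $82.38

$82.38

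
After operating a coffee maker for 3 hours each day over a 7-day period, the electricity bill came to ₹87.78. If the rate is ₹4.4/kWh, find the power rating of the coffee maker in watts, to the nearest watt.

Energy = ₹87.78 ÷ ₹4.4/kWh = 19.95 kWh
Runtime = 3 h/day × 7 days = 21 h
Power = 19.95 kWh ÷ 21 h = 0.95 kW = 950 W

950 W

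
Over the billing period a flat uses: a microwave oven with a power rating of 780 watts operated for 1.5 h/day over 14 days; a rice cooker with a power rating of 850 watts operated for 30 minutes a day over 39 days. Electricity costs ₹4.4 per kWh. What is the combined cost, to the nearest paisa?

microwave oven: Runtime = 1.5 h/day × 14 days = 21 h
microwave oven: 0.78 kW × 21 h = 16.38 kWh
rice cooker: Runtime = 30 min × 39 = 1170 min = 19.5 h
rice cooker: 0.85 kW × 19.5 h = 16.575 kWh
Total energy = 32.955 kWh
Cost = 32.955 × ₹4.4 = ₹145.00

₹145.00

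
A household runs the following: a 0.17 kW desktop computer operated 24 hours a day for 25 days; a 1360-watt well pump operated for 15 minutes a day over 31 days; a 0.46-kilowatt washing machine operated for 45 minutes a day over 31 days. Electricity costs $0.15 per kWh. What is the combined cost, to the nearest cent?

desktop computer: Runtime = 24 h × 25 = 600 h
desktop computer: 0.17 kW × 600 h = 102 kWh
well pump: Runtime = 15 min × 31 = 465 min = 7.75 h
well pump: 1.36 kW × 7.75 h = 10.54 kWh
washing machine: Runtime = 45 min × 31 = 1395 min = 23.25 h
washing machine: 0.46 kW × 23.25 h = 10.695 kWh
Total energy = 123.235 kWh
Cost = 123.235 × $0.15 = $18.49

$18.49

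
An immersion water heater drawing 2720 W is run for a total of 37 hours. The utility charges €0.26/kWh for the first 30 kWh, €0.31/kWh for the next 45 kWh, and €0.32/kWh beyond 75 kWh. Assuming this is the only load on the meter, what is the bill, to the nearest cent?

Energy = 2.72 kW × 37 h = 100.64 kWh
Tier 1 (0–30 kWh): 30 × €0.26 = €7.8
Tier 2 (30–75 kWh): 45 × €0.31 = €13.95
Above 75 kWh: 25.64 × €0.32 = €8.2048
Bill = €29.95

€29.95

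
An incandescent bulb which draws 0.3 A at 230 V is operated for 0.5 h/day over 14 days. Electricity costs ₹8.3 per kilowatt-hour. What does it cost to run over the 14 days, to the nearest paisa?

₹4.01

Power = 0.3 A × 230 V = 69 W = 0.069 kW
Runtime = 0.5 h/day × 14 days = 7 h
Energy = 0.069 kW × 7 h = 0.483 kWh
Cost = 0.483 kWh × ₹8.3/kWh = ₹4.01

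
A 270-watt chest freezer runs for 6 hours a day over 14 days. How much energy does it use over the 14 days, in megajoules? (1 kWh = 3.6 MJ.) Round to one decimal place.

Runtime = 6 h/day × 14 days = 84 h
Energy = 0.27 kW × 84 h = 22.68 kWh
= 22.68 × 3.6 MJ = 81.6 MJ

81.6 MJ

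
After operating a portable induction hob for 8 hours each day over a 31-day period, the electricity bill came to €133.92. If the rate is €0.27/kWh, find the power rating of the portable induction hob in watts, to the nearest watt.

Energy = €133.92 ÷ €0.27/kWh = 496 kWh
Runtime = 8 h/day × 31 days = 248 h
Power = 496 kWh ÷ 248 h = 2 kW = 2000 W

2000 W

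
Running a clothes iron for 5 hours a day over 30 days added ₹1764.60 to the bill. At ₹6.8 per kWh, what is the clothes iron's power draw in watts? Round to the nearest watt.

Energy = ₹1764.60 ÷ ₹6.8/kWh = 259.5 kWh
Runtime = 5 h/day × 30 days = 150 h
Power = 259.5 kWh ÷ 150 h = 1.73 kW = 1730 W

1730 W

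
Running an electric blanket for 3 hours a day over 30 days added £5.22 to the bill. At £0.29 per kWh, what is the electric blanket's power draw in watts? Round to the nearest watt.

Energy = £5.22 ÷ £0.29/kWh = 18 kWh
Runtime = 3 h/day × 30 days = 90 h
Power = 18 kWh ÷ 90 h = 0.2 kW = 200 W

200 W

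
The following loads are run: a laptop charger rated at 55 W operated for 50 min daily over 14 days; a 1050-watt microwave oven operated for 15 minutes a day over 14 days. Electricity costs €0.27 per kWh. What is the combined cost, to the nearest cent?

€1.17

laptop charger: Runtime = 50 min × 14 = 700 min = 11.666666… h
laptop charger: 0.055 kW × 11.666666… h = 0.641666… kWh
microwave oven: Runtime = 15 min × 14 = 210 min = 3.5 h
microwave oven: 1.05 kW × 3.5 h = 3.675 kWh
Total energy = 4.316666… kWh
Cost = 4.316666… × €0.27 = €1.17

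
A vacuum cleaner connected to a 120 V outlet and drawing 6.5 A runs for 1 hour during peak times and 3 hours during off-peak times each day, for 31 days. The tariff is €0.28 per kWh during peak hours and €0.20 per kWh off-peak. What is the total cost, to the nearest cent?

€21.28

Power = 6.5 A × 120 V = 780 W = 0.78 kW
Peak energy = 0.78 kW × 1 h × 31 = 24.18 kWh
Off-peak energy = 0.78 kW × 3 h × 31 = 72.54 kWh
Cost = 24.18 × €0.28 + 72.54 × €0.20 = €6.7704 + €14.508 = €21.28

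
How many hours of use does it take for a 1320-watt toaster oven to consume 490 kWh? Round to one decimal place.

371.2 h

Hours = 490 kWh ÷ 1.32 kW = 371.2 h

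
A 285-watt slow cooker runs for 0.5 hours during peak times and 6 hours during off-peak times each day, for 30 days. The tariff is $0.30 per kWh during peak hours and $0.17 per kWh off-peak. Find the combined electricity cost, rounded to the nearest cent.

$10.00

Peak energy = 0.285 kW × 0.5 h × 30 = 4.275 kWh
Off-peak energy = 0.285 kW × 6 h × 30 = 51.3 kWh
Cost = 4.275 × $0.30 + 51.3 × $0.17 = $1.2825 + $8.721 = $10.00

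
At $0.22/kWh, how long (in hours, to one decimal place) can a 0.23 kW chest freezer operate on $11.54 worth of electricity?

228.1 h

Energy available = $11.54 ÷ $0.22/kWh = 52.4545 kWh
Hours = 52.4545 kWh ÷ 0.23 kW = 228.1 h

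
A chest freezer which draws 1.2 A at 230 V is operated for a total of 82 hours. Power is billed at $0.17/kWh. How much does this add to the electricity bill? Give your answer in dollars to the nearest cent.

Power = 1.2 A × 230 V = 276 W = 0.276 kW
Energy = 0.276 kW × 82 h = 22.632 kWh
Cost = 22.632 kWh × $0.17/kWh = $3.85

$3.85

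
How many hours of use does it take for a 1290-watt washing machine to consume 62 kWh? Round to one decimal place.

48.1 h

Hours = 62 kWh ÷ 1.29 kW = 48.1 h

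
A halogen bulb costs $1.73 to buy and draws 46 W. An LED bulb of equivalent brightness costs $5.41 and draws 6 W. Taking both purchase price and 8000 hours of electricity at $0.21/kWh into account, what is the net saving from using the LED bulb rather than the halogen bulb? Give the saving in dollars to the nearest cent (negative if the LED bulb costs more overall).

halogen bulb: $1.73 + (46/1000) kW × 8000 h × $0.21 = $1.73 + $77.28 = $79.01
LED bulb: $5.41 + (6/1000) kW × 8000 h × $0.21 = $5.41 + $10.08 = $15.49
Saving = $79.01 − $15.49 = $63.52

$63.52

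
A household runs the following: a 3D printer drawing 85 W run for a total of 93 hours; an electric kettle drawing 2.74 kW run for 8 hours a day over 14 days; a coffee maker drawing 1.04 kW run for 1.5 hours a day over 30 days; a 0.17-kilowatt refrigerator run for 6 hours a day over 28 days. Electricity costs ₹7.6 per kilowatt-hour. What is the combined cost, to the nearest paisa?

₹2965.10

3D printer: 0.085 kW × 93 h = 7.905 kWh
electric kettle: Runtime = 8 h/day × 14 days = 112 h
electric kettle: 2.74 kW × 112 h = 306.88 kWh
coffee maker: Runtime = 1.5 h/day × 30 days = 45 h
coffee maker: 1.04 kW × 45 h = 46.8 kWh
refrigerator: Runtime = 6 h/day × 28 days = 168 h
refrigerator: 0.17 kW × 168 h = 28.56 kWh
Total energy = 390.145 kWh
Cost = 390.145 × ₹7.6 = ₹2965.10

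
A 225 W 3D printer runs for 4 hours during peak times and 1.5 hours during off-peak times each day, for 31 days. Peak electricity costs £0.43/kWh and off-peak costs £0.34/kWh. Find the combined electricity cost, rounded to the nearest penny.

£15.55

Peak energy = 0.225 kW × 4 h × 31 = 27.9 kWh
Off-peak energy = 0.225 kW × 1.5 h × 31 = 10.4625 kWh
Cost = 27.9 × £0.43 + 10.4625 × £0.34 = £11.997 + £3.55725 = £15.55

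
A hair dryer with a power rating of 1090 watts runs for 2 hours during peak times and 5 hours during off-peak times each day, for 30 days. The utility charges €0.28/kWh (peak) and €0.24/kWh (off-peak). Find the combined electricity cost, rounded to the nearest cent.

€57.55

Peak energy = 1.09 kW × 2 h × 30 = 65.4 kWh
Off-peak energy = 1.09 kW × 5 h × 30 = 163.5 kWh
Cost = 65.4 × €0.28 + 163.5 × €0.24 = €18.312 + €39.24 = €57.55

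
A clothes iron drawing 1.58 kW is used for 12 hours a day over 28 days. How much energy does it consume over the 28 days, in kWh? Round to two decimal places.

Runtime = 12 h/day × 28 days = 336 h
Energy = 1.58 kW × 336 h = 530.88 kWh

530.88 kWh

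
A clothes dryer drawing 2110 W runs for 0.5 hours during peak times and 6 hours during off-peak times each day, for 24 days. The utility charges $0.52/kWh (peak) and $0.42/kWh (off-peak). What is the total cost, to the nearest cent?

$140.78

Peak energy = 2.11 kW × 0.5 h × 24 = 25.32 kWh
Off-peak energy = 2.11 kW × 6 h × 24 = 303.84 kWh
Cost = 25.32 × $0.52 + 303.84 × $0.42 = $13.1664 + $127.6128 = $140.78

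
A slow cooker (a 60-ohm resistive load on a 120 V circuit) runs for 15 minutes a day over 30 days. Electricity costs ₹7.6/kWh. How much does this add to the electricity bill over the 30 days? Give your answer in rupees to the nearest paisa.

₹13.68

Power = V²/R = 120²/60 = 240 W = 0.24 kW
Runtime = 15 min × 30 = 450 min = 7.5 h
Energy = 0.24 kW × 7.5 h = 1.8 kWh
Cost = 1.8 kWh × ₹7.6/kWh = ₹13.68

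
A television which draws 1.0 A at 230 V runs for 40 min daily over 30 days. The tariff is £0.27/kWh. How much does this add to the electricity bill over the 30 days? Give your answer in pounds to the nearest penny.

£1.24

Power = 1.0 A × 230 V = 230 W = 0.23 kW
Runtime = 40 min × 30 = 1200 min = 20 h
Energy = 0.23 kW × 20 h = 4.6 kWh
Cost = 4.6 kWh × £0.27/kWh = £1.24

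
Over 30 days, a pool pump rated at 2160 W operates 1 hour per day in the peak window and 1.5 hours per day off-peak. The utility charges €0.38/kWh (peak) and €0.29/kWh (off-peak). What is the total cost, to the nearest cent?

Peak energy = 2.16 kW × 1 h × 30 = 64.8 kWh
Off-peak energy = 2.16 kW × 1.5 h × 30 = 97.2 kWh
Cost = 64.8 × €0.38 + 97.2 × €0.29 = €24.624 + €28.188 = €52.81

€52.81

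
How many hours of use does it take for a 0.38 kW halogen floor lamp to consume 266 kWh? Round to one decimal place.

Hours = 266 kWh ÷ 0.38 kW = 700.0 h

700.0 h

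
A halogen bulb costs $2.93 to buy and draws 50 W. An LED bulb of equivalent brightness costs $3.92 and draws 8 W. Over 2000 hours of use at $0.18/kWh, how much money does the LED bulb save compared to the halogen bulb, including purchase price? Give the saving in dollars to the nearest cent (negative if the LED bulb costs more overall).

$14.13

halogen bulb: $2.93 + (50/1000) kW × 2000 h × $0.18 = $2.93 + $18 = $20.93
LED bulb: $3.92 + (8/1000) kW × 2000 h × $0.18 = $3.92 + $2.88 = $6.8
Saving = $20.93 − $6.8 = $14.13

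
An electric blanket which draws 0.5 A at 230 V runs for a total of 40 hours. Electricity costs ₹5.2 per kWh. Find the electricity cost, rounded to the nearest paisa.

Power = 0.5 A × 230 V = 115 W = 0.115 kW
Energy = 0.115 kW × 40 h = 4.6 kWh
Cost = 4.6 kWh × ₹5.2/kWh = ₹23.92

₹23.92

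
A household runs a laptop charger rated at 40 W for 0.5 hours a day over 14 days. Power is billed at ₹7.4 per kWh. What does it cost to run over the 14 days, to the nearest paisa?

₹2.07

Runtime = 0.5 h/day × 14 days = 7 h
Energy = 0.04 kW × 7 h = 0.28 kWh
Cost = 0.28 kWh × ₹7.4/kWh = ₹2.07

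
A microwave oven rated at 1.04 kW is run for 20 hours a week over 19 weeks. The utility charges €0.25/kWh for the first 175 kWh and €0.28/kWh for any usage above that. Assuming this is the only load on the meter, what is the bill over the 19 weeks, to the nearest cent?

€105.41

Runtime = 20 h/week × 19 weeks = 380 h
Energy = 1.04 kW × 380 h = 395.2 kWh
Tier 1 (0–175 kWh): 175 × €0.25 = €43.75
Above 175 kWh: 220.2 × €0.28 = €61.656
Bill = €105.41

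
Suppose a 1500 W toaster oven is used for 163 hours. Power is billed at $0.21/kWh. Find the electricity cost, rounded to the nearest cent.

Energy = 1.5 kW × 163 h = 244.5 kWh
Cost = 244.5 kWh × $0.21/kWh = $51.35

$51.35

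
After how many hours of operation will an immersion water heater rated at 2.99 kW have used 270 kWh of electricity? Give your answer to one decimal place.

Hours = 270 kWh ÷ 2.99 kW = 90.3 h

90.3 h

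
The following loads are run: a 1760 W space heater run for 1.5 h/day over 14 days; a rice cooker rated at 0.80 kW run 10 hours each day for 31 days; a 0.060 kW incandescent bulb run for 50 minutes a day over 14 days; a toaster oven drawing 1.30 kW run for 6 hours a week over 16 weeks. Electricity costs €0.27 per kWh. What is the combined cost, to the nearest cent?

space heater: Runtime = 1.5 h/day × 14 days = 21 h
space heater: 1.76 kW × 21 h = 36.96 kWh
rice cooker: Runtime = 10 h/day × 31 days = 310 h
rice cooker: 0.8 kW × 310 h = 248 kWh
incandescent bulb: Runtime = 50 min × 14 = 700 min = 11.666666… h
incandescent bulb: 0.06 kW × 11.666666… h = 0.7 kWh
toaster oven: Runtime = 6 h/week × 16 weeks = 96 h
toaster oven: 1.3 kW × 96 h = 124.8 kWh
Total energy = 410.46 kWh
Cost = 410.46 × €0.27 = €110.82

€110.82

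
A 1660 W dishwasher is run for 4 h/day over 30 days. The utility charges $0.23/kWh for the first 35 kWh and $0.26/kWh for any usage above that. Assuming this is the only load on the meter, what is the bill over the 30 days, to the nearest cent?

Runtime = 4 h/day × 30 days = 120 h
Energy = 1.66 kW × 120 h = 199.2 kWh
Tier 1 (0–35 kWh): 35 × $0.23 = $8.05
Above 35 kWh: 164.2 × $0.26 = $42.692
Bill = $50.74

$50.74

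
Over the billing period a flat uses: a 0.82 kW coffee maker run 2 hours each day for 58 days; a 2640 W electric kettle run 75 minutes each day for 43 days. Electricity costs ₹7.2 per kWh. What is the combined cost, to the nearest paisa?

coffee maker: Runtime = 2 h/day × 58 days = 116 h
coffee maker: 0.82 kW × 116 h = 95.12 kWh
electric kettle: Runtime = 75 min × 43 = 3225 min = 53.75 h
electric kettle: 2.64 kW × 53.75 h = 141.9 kWh
Total energy = 237.02 kWh
Cost = 237.02 × ₹7.2 = ₹1706.54

₹1706.54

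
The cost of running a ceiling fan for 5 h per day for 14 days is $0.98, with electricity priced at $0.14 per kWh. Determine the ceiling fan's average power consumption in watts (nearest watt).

Energy = $0.98 ÷ $0.14/kWh = 7 kWh
Runtime = 5 h/day × 14 days = 70 h
Power = 7 kWh ÷ 70 h = 0.1 kW = 100 W

100 W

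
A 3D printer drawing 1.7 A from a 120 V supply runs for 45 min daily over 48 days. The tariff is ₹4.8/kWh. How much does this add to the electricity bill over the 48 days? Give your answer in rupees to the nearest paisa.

₹35.25

Power = 1.7 A × 120 V = 204 W = 0.204 kW
Runtime = 45 min × 48 = 2160 min = 36 h
Energy = 0.204 kW × 36 h = 7.344 kWh
Cost = 7.344 kWh × ₹4.8/kWh = ₹35.25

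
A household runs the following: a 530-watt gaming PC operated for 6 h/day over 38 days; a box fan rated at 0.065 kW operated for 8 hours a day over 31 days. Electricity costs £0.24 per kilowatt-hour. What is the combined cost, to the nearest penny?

£32.87

gaming PC: Runtime = 6 h/day × 38 days = 228 h
gaming PC: 0.53 kW × 228 h = 120.84 kWh
box fan: Runtime = 8 h/day × 31 days = 248 h
box fan: 0.065 kW × 248 h = 16.12 kWh
Total energy = 136.96 kWh
Cost = 136.96 × £0.24 = £32.87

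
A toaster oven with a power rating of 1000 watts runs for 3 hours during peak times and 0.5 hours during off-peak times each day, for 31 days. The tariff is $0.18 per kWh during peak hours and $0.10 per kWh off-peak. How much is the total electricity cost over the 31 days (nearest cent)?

Peak energy = 1 kW × 3 h × 31 = 93 kWh
Off-peak energy = 1 kW × 0.5 h × 31 = 15.5 kWh
Cost = 93 × $0.18 + 15.5 × $0.10 = $16.74 + $1.55 = $18.29

$18.29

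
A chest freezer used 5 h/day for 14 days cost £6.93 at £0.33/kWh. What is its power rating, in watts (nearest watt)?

Energy = £6.93 ÷ £0.33/kWh = 21 kWh
Runtime = 5 h/day × 14 days = 70 h
Power = 21 kWh ÷ 70 h = 0.3 kW = 300 W

300 W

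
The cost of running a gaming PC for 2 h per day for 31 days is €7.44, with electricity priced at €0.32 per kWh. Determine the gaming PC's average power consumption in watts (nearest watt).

Energy = €7.44 ÷ €0.32/kWh = 23.25 kWh
Runtime = 2 h/day × 31 days = 62 h
Power = 23.25 kWh ÷ 62 h = 0.375 kW = 375 W

375 W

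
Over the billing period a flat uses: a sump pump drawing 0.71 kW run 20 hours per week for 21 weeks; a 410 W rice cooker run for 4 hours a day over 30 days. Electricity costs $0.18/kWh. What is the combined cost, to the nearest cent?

sump pump: Runtime = 20 h/week × 21 weeks = 420 h
sump pump: 0.71 kW × 420 h = 298.2 kWh
rice cooker: Runtime = 4 h/day × 30 days = 120 h
rice cooker: 0.41 kW × 120 h = 49.2 kWh
Total energy = 347.4 kWh
Cost = 347.4 × $0.18 = $62.53

$62.53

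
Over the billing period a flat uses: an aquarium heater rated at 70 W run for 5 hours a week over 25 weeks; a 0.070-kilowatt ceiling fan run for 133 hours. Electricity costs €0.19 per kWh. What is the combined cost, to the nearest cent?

aquarium heater: Runtime = 5 h/week × 25 weeks = 125 h
aquarium heater: 0.07 kW × 125 h = 8.75 kWh
ceiling fan: 0.07 kW × 133 h = 9.31 kWh
Total energy = 18.06 kWh
Cost = 18.06 × €0.19 = €3.43

€3.43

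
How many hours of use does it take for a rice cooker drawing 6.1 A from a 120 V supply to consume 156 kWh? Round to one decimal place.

Power = 6.1 A × 120 V = 732 W = 0.732 kW
Hours = 156 kWh ÷ 0.732 kW = 213.1 h

213.1 h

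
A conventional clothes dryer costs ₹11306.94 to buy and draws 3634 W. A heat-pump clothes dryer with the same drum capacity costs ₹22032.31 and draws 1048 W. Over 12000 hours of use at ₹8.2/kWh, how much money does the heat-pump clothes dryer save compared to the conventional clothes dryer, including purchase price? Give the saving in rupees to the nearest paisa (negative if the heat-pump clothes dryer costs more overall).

conventional clothes dryer: ₹11306.94 + (3634/1000) kW × 12000 h × ₹8.2 = ₹11306.94 + ₹357585.6 = ₹368892.54
heat-pump clothes dryer: ₹22032.31 + (1048/1000) kW × 12000 h × ₹8.2 = ₹22032.31 + ₹103123.2 = ₹125155.51
Saving = ₹368892.54 − ₹125155.51 = ₹243737.03

₹243737.03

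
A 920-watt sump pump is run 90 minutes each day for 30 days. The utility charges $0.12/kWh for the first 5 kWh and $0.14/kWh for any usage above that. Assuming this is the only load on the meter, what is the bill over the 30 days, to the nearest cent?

Runtime = 90 min × 30 = 2700 min = 45 h
Energy = 0.92 kW × 45 h = 41.4 kWh
Tier 1 (0–5 kWh): 5 × $0.12 = $0.6
Above 5 kWh: 36.4 × $0.14 = $5.096
Bill = $5.70

$5.70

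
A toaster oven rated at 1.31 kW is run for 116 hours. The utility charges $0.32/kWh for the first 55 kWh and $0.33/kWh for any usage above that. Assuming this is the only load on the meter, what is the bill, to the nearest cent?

$49.60

Energy = 1.31 kW × 116 h = 151.96 kWh
Tier 1 (0–55 kWh): 55 × $0.32 = $17.6
Above 55 kWh: 96.96 × $0.33 = $31.9968
Bill = $49.60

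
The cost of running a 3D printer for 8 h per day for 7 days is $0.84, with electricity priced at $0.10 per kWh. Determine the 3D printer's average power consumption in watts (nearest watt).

Energy = $0.84 ÷ $0.10/kWh = 8.4 kWh
Runtime = 8 h/day × 7 days = 56 h
Power = 8.4 kWh ÷ 56 h = 0.15 kW = 150 W

150 W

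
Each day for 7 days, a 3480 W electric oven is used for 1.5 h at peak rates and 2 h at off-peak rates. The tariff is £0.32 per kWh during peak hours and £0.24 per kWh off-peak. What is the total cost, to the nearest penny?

£23.39

Peak energy = 3.48 kW × 1.5 h × 7 = 36.54 kWh
Off-peak energy = 3.48 kW × 2 h × 7 = 48.72 kWh
Cost = 36.54 × £0.32 + 48.72 × £0.24 = £11.6928 + £11.6928 = £23.39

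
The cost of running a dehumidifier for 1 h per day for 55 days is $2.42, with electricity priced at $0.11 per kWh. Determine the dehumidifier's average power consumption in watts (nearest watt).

400 W

Energy = $2.42 ÷ $0.11/kWh = 22 kWh
Runtime = 1 h/day × 55 days = 55 h
Power = 22 kWh ÷ 55 h = 0.4 kW = 400 W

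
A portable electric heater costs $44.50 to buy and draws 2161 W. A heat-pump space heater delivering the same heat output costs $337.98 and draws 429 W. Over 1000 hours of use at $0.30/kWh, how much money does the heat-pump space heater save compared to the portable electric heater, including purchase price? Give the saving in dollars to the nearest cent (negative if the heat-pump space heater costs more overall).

portable electric heater: $44.50 + (2161/1000) kW × 1000 h × $0.30 = $44.50 + $648.3 = $692.8
heat-pump space heater: $337.98 + (429/1000) kW × 1000 h × $0.30 = $337.98 + $128.7 = $466.68
Saving = $692.8 − $466.68 = $226.12

$226.12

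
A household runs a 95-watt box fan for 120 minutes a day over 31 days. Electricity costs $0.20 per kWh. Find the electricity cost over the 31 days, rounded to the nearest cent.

$1.18

Runtime = 120 min × 31 = 3720 min = 62 h
Energy = 0.095 kW × 62 h = 5.89 kWh
Cost = 5.89 kWh × $0.20/kWh = $1.18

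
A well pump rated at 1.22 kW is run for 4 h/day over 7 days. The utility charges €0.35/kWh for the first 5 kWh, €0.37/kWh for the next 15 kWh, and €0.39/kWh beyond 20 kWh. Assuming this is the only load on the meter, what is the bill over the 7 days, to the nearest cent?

€12.82

Runtime = 4 h/day × 7 days = 28 h
Energy = 1.22 kW × 28 h = 34.16 kWh
Tier 1 (0–5 kWh): 5 × €0.35 = €1.75
Tier 2 (5–20 kWh): 15 × €0.37 = €5.55
Above 20 kWh: 14.16 × €0.39 = €5.5224
Bill = €12.82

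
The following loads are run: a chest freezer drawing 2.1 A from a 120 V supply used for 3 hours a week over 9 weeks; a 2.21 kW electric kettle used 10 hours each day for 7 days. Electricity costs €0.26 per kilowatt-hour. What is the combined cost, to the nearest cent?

chest freezer: Power = 2.1 A × 120 V = 252 W = 0.252 kW
chest freezer: Runtime = 3 h/week × 9 weeks = 27 h
chest freezer: 0.252 kW × 27 h = 6.804 kWh
electric kettle: Runtime = 10 h/day × 7 days = 70 h
electric kettle: 2.21 kW × 70 h = 154.7 kWh
Total energy = 161.504 kWh
Cost = 161.504 × €0.26 = €41.99

€41.99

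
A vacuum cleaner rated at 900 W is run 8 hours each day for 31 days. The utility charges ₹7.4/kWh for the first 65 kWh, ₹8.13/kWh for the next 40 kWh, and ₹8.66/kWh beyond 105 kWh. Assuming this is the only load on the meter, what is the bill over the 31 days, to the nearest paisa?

₹1829.81

Runtime = 8 h/day × 31 days = 248 h
Energy = 0.9 kW × 248 h = 223.2 kWh
Tier 1 (0–65 kWh): 65 × ₹7.4 = ₹481
Tier 2 (65–105 kWh): 40 × ₹8.13 = ₹325.2
Above 105 kWh: 118.2 × ₹8.66 = ₹1023.612
Bill = ₹1829.81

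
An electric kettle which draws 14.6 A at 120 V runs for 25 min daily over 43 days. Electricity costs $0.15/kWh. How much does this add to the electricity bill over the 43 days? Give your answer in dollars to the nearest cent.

$4.71

Power = 14.6 A × 120 V = 1752 W = 1.752 kW
Runtime = 25 min × 43 = 1075 min = 17.916666… h
Energy = 1.752 kW × 17.916666… h = 31.39 kWh
Cost = 31.39 kWh × $0.15/kWh = $4.71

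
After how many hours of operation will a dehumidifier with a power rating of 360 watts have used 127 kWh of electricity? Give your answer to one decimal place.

Hours = 127 kWh ÷ 0.36 kW = 352.8 h

352.8 h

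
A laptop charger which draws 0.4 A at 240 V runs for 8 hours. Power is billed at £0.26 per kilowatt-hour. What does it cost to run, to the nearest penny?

£0.20

Power = 0.4 A × 240 V = 96 W = 0.096 kW
Energy = 0.096 kW × 8 h = 0.768 kWh
Cost = 0.768 kWh × £0.26/kWh = £0.20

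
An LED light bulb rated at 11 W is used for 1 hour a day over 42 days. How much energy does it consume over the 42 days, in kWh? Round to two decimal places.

Runtime = 1 h/day × 42 days = 42 h
Energy = 0.011 kW × 42 h = 0.462 kWh ≈ 0.46 kWh

0.46 kWh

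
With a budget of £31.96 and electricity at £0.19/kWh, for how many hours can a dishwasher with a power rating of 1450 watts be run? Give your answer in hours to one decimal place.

116.0 h

Energy available = £31.96 ÷ £0.19/kWh = 168.2105 kWh
Hours = 168.2105 kWh ÷ 1.45 kW = 116.0 h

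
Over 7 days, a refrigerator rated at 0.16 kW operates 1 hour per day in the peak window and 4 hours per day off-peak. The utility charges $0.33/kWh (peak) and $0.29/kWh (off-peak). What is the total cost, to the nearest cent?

$1.67

Peak energy = 0.16 kW × 1 h × 7 = 1.12 kWh
Off-peak energy = 0.16 kW × 4 h × 7 = 4.48 kWh
Cost = 1.12 × $0.33 + 4.48 × $0.29 = $0.3696 + $1.2992 = $1.67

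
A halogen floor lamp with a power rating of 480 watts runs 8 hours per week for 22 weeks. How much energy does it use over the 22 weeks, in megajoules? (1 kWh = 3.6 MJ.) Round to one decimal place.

304.1 MJ

Runtime = 8 h/week × 22 weeks = 176 h
Energy = 0.48 kW × 176 h = 84.48 kWh
= 84.48 × 3.6 MJ = 304.1 MJ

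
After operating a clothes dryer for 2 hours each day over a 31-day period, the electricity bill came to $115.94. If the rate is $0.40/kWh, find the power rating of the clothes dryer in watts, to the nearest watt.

Energy = $115.94 ÷ $0.40/kWh = 289.85 kWh
Runtime = 2 h/day × 31 days = 62 h
Power = 289.85 kWh ÷ 62 h = 4.675 kW = 4675 W

4675 W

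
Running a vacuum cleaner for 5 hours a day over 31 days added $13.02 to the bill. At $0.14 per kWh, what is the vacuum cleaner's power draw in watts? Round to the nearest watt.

600 W

Energy = $13.02 ÷ $0.14/kWh = 93 kWh
Runtime = 5 h/day × 31 days = 155 h
Power = 93 kWh ÷ 155 h = 0.6 kW = 600 W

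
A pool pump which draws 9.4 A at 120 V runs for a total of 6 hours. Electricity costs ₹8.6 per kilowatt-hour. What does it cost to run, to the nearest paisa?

Power = 9.4 A × 120 V = 1128 W = 1.128 kW
Energy = 1.128 kW × 6 h = 6.768 kWh
Cost = 6.768 kWh × ₹8.6/kWh = ₹58.20

₹58.20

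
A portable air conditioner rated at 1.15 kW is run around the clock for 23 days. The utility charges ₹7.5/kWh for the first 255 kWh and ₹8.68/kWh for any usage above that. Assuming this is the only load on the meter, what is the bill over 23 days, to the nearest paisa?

Runtime = 24 h × 23 = 552 h
Energy = 1.15 kW × 552 h = 634.8 kWh
Tier 1 (0–255 kWh): 255 × ₹7.5 = ₹1912.5
Above 255 kWh: 379.8 × ₹8.68 = ₹3296.664
Bill = ₹5209.16

₹5209.16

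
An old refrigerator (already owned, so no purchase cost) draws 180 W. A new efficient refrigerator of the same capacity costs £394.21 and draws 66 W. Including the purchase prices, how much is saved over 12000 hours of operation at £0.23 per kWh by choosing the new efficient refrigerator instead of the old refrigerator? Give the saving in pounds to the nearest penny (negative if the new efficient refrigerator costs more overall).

old refrigerator: £0.00 + (180/1000) kW × 12000 h × £0.23 = £0.00 + £496.8 = £496.8
new efficient refrigerator: £394.21 + (66/1000) kW × 12000 h × £0.23 = £394.21 + £182.16 = £576.37
Saving = £496.8 − £576.37 = −£79.57

-£79.57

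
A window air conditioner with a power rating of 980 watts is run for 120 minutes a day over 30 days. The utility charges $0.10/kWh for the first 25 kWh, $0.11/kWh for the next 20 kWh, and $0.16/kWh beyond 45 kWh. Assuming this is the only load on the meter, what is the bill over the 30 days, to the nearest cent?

Runtime = 120 min × 30 = 3600 min = 60 h
Energy = 0.98 kW × 60 h = 58.8 kWh
Tier 1 (0–25 kWh): 25 × $0.10 = $2.5
Tier 2 (25–45 kWh): 20 × $0.11 = $2.2
Above 45 kWh: 13.8 × $0.16 = $2.208
Bill = $6.91

$6.91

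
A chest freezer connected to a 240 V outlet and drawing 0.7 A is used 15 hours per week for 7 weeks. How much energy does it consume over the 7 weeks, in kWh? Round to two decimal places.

17.64 kWh

Power = 0.7 A × 240 V = 168 W = 0.168 kW
Runtime = 15 h/week × 7 weeks = 105 h
Energy = 0.168 kW × 105 h = 17.64 kWh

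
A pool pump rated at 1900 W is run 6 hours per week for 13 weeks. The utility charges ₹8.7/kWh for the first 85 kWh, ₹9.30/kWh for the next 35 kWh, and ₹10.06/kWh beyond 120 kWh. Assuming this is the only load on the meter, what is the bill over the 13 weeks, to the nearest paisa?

₹1348.69

Runtime = 6 h/week × 13 weeks = 78 h
Energy = 1.9 kW × 78 h = 148.2 kWh
Tier 1 (0–85 kWh): 85 × ₹8.7 = ₹739.5
Tier 2 (85–120 kWh): 35 × ₹9.30 = ₹325.5
Above 120 kWh: 28.2 × ₹10.06 = ₹283.692
Bill = ₹1348.69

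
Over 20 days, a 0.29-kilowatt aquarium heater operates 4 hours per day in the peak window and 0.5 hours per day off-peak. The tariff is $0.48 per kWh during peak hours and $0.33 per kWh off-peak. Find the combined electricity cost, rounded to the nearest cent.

$12.09

Peak energy = 0.29 kW × 4 h × 20 = 23.2 kWh
Off-peak energy = 0.29 kW × 0.5 h × 20 = 2.9 kWh
Cost = 23.2 × $0.48 + 2.9 × $0.33 = $11.136 + $0.957 = $12.09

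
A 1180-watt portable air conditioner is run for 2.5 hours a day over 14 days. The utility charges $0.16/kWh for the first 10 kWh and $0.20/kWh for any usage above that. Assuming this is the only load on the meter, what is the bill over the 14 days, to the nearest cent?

Runtime = 2.5 h/day × 14 days = 35 h
Energy = 1.18 kW × 35 h = 41.3 kWh
Tier 1 (0–10 kWh): 10 × $0.16 = $1.6
Above 10 kWh: 31.3 × $0.20 = $6.26
Bill = $7.86

$7.86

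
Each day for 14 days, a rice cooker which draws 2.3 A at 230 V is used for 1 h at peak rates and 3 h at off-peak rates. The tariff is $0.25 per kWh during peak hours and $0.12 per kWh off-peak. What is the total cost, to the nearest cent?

Power = 2.3 A × 230 V = 529 W = 0.529 kW
Peak energy = 0.529 kW × 1 h × 14 = 7.406 kWh
Off-peak energy = 0.529 kW × 3 h × 14 = 22.218 kWh
Cost = 7.406 × $0.25 + 22.218 × $0.12 = $1.8515 + $2.66616 = $4.52

$4.52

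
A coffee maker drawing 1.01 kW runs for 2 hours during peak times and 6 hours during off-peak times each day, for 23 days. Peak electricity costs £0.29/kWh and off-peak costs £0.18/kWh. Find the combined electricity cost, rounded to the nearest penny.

£38.56

Peak energy = 1.01 kW × 2 h × 23 = 46.46 kWh
Off-peak energy = 1.01 kW × 6 h × 23 = 139.38 kWh
Cost = 46.46 × £0.29 + 139.38 × £0.18 = £13.4734 + £25.0884 = £38.56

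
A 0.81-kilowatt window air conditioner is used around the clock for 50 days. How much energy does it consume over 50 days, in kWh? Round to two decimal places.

972.00 kWh

Runtime = 24 h × 50 = 1200 h
Energy = 0.81 kW × 1200 h = 972 kWh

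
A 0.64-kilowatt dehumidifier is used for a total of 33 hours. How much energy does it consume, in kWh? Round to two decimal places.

Energy = 0.64 kW × 33 h = 21.12 kWh

21.12 kWh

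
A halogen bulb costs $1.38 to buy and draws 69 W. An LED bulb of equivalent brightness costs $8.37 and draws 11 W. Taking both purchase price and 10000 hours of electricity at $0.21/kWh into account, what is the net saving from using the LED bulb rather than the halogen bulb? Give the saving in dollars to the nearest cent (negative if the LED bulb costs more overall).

$114.81

halogen bulb: $1.38 + (69/1000) kW × 10000 h × $0.21 = $1.38 + $144.9 = $146.28
LED bulb: $8.37 + (11/1000) kW × 10000 h × $0.21 = $8.37 + $23.1 = $31.47
Saving = $146.28 − $31.47 = $114.81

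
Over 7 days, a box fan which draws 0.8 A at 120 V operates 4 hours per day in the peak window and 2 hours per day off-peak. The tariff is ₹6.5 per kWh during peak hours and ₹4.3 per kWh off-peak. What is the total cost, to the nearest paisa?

Power = 0.8 A × 120 V = 96 W = 0.096 kW
Peak energy = 0.096 kW × 4 h × 7 = 2.688 kWh
Off-peak energy = 0.096 kW × 2 h × 7 = 1.344 kWh
Cost = 2.688 × ₹6.5 + 1.344 × ₹4.3 = ₹17.472 + ₹5.7792 = ₹23.25

₹23.25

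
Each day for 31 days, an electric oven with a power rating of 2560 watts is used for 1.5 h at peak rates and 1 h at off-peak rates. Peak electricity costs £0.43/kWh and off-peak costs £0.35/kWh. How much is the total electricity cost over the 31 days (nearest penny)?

£78.96

Peak energy = 2.56 kW × 1.5 h × 31 = 119.04 kWh
Off-peak energy = 2.56 kW × 1 h × 31 = 79.36 kWh
Cost = 119.04 × £0.43 + 79.36 × £0.35 = £51.1872 + £27.776 = £78.96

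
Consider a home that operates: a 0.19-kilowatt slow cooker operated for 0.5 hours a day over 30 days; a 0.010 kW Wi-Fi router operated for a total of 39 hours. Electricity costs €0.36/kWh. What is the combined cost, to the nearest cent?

€1.17

slow cooker: Runtime = 0.5 h/day × 30 days = 15 h
slow cooker: 0.19 kW × 15 h = 2.85 kWh
Wi-Fi router: 0.01 kW × 39 h = 0.39 kWh
Total energy = 3.24 kWh
Cost = 3.24 × €0.36 = €1.17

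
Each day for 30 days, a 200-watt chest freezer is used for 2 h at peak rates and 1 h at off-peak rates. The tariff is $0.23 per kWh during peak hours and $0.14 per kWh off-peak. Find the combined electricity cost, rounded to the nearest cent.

Peak energy = 0.2 kW × 2 h × 30 = 12 kWh
Off-peak energy = 0.2 kW × 1 h × 30 = 6 kWh
Cost = 12 × $0.23 + 6 × $0.14 = $2.76 + $0.84 = $3.60

$3.60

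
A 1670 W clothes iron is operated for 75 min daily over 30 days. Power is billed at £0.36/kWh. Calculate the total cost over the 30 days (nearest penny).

Runtime = 75 min × 30 = 2250 min = 37.5 h
Energy = 1.67 kW × 37.5 h = 62.625 kWh
Cost = 62.625 kWh × £0.36/kWh = £22.55

£22.55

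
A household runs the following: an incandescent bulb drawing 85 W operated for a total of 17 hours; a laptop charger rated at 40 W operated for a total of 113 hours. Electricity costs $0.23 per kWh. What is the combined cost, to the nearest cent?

incandescent bulb: 0.085 kW × 17 h = 1.445 kWh
laptop charger: 0.04 kW × 113 h = 4.52 kWh
Total energy = 5.965 kWh
Cost = 5.965 × $0.23 = $1.37

$1.37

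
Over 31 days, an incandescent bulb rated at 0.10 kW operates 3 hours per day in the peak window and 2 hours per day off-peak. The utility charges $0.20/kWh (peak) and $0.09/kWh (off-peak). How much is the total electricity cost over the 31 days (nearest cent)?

$2.42

Peak energy = 0.1 kW × 3 h × 31 = 9.3 kWh
Off-peak energy = 0.1 kW × 2 h × 31 = 6.2 kWh
Cost = 9.3 × $0.20 + 6.2 × $0.09 = $1.86 + $0.558 = $2.42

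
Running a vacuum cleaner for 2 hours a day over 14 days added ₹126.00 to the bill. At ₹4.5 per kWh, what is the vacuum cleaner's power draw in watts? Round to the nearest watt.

Energy = ₹126.00 ÷ ₹4.5/kWh = 28 kWh
Runtime = 2 h/day × 14 days = 28 h
Power = 28 kWh ÷ 28 h = 1 kW = 1000 W

1000 W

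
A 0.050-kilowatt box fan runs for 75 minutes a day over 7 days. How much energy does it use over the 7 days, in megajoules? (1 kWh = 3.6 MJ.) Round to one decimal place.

Runtime = 75 min × 7 = 525 min = 8.75 h
Energy = 0.05 kW × 8.75 h = 0.4375 kWh
= 0.4375 × 3.6 MJ = 1.6 MJ

1.6 MJ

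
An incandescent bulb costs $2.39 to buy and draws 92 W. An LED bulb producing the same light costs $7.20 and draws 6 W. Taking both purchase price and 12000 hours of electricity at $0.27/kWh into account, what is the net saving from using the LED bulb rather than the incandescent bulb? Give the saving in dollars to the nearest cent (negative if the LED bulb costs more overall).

incandescent bulb: $2.39 + (92/1000) kW × 12000 h × $0.27 = $2.39 + $298.08 = $300.47
LED bulb: $7.20 + (6/1000) kW × 12000 h × $0.27 = $7.20 + $19.44 = $26.64
Saving = $300.47 − $26.64 = $273.83

$273.83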